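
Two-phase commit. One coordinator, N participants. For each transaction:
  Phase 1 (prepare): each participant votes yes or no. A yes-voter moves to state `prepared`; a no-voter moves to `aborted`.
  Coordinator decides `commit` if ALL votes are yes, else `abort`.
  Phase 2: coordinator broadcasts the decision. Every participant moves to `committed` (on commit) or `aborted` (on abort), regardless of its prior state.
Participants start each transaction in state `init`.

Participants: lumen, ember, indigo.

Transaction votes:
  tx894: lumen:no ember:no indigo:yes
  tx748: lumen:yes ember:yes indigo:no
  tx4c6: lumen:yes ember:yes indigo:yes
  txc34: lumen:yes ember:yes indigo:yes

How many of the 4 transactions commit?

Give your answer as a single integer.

Answer: 2

Derivation:
tx894: no from lumen, ember -> abort (commits=0)
tx748: no from indigo -> abort (commits=0)
tx4c6: all yes -> commit (commits=1)
txc34: all yes -> commit (commits=2)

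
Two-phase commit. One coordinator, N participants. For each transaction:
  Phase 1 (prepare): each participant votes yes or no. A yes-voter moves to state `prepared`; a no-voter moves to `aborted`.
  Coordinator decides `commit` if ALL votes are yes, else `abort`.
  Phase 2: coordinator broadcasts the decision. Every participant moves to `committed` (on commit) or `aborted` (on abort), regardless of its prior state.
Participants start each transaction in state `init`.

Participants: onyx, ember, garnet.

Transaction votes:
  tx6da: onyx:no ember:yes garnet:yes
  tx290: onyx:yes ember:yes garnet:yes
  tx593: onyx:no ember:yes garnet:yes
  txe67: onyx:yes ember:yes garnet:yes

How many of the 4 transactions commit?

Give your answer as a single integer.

Answer: 2

Derivation:
tx6da: no from onyx -> abort (commits=0)
tx290: all yes -> commit (commits=1)
tx593: no from onyx -> abort (commits=1)
txe67: all yes -> commit (commits=2)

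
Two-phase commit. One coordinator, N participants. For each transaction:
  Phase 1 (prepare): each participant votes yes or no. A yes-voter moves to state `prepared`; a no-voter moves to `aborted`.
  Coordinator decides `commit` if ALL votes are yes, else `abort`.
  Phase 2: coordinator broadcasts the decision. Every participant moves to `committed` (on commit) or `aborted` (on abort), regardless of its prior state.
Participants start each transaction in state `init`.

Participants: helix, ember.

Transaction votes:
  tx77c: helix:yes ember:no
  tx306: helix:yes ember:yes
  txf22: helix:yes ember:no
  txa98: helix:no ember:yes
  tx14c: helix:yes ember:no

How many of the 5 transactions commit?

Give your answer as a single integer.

Answer: 1

Derivation:
tx77c: no from ember -> abort (commits=0)
tx306: all yes -> commit (commits=1)
txf22: no from ember -> abort (commits=1)
txa98: no from helix -> abort (commits=1)
tx14c: no from ember -> abort (commits=1)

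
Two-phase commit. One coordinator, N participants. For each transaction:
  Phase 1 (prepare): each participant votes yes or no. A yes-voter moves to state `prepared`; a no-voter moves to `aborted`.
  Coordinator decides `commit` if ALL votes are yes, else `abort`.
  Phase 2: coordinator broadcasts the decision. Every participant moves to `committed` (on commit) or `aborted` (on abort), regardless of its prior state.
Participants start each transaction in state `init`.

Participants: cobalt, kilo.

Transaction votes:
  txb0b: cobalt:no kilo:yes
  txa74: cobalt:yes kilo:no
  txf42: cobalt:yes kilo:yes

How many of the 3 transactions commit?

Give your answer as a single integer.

txb0b: no from cobalt -> abort (commits=0)
txa74: no from kilo -> abort (commits=0)
txf42: all yes -> commit (commits=1)

Answer: 1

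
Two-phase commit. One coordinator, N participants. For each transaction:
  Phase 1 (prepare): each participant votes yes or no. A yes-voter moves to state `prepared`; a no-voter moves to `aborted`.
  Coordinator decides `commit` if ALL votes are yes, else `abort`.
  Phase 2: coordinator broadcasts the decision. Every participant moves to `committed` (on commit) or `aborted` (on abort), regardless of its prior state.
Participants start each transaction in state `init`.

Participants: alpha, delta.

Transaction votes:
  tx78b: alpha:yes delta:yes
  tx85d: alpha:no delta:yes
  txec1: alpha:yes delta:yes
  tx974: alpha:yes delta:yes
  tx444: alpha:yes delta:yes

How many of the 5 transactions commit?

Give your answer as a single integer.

tx78b: all yes -> commit (commits=1)
tx85d: no from alpha -> abort (commits=1)
txec1: all yes -> commit (commits=2)
tx974: all yes -> commit (commits=3)
tx444: all yes -> commit (commits=4)

Answer: 4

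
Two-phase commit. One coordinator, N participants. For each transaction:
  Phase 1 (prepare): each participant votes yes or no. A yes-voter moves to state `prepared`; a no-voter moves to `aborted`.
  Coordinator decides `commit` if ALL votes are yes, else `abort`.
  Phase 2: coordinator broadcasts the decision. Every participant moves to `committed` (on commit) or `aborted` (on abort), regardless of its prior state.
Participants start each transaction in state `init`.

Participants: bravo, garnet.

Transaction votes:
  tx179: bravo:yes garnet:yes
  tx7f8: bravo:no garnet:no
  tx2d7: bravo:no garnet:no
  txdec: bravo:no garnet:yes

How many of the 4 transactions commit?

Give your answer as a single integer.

tx179: all yes -> commit (commits=1)
tx7f8: no from bravo, garnet -> abort (commits=1)
tx2d7: no from bravo, garnet -> abort (commits=1)
txdec: no from bravo -> abort (commits=1)

Answer: 1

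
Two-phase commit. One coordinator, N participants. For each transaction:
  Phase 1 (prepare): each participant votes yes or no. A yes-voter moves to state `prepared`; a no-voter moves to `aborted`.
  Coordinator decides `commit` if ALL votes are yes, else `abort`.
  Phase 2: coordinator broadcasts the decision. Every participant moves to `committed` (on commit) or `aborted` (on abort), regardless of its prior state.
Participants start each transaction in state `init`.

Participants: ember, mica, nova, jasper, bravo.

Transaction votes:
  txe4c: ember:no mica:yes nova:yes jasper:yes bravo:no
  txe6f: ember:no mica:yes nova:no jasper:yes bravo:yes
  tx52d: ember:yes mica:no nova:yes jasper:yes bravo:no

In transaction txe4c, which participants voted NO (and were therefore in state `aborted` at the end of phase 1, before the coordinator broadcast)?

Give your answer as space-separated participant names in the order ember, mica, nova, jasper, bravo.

Txn txe4c phase 1: ember no -> aborted; mica yes -> prepared; nova yes -> prepared; jasper yes -> prepared; bravo no -> aborted

Answer: ember bravo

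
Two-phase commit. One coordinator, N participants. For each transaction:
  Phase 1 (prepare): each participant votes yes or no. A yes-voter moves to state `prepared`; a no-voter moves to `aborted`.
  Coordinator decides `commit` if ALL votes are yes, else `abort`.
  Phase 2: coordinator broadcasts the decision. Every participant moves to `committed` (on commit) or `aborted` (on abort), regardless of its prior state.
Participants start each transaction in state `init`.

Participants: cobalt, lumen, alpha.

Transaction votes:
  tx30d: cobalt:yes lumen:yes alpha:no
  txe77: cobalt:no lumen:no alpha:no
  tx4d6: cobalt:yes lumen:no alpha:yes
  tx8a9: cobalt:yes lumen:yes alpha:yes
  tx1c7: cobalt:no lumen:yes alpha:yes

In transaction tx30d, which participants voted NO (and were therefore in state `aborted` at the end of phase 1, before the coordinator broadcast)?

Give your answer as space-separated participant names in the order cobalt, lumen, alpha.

Txn tx30d phase 1: cobalt yes -> prepared; lumen yes -> prepared; alpha no -> aborted

Answer: alpha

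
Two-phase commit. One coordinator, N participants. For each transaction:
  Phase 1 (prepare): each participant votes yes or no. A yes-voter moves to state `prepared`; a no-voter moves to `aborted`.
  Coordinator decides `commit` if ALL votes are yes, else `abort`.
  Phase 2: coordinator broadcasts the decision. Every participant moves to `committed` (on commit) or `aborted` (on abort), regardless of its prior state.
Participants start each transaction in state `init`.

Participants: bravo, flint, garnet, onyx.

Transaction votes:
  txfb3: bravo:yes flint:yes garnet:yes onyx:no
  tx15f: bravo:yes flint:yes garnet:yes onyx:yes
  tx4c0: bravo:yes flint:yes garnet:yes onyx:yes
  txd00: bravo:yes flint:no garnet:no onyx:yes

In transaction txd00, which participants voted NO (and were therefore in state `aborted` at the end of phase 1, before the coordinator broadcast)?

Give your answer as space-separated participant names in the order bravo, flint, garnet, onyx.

Txn txd00 phase 1: bravo yes -> prepared; flint no -> aborted; garnet no -> aborted; onyx yes -> prepared

Answer: flint garnet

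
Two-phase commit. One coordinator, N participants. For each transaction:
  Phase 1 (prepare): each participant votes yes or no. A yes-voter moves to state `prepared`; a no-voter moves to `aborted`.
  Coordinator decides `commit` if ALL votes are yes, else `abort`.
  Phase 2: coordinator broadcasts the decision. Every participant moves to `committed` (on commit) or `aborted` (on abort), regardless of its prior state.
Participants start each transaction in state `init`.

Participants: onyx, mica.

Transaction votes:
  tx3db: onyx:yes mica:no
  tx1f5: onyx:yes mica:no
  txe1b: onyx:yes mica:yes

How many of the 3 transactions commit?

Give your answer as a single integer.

tx3db: no from mica -> abort (commits=0)
tx1f5: no from mica -> abort (commits=0)
txe1b: all yes -> commit (commits=1)

Answer: 1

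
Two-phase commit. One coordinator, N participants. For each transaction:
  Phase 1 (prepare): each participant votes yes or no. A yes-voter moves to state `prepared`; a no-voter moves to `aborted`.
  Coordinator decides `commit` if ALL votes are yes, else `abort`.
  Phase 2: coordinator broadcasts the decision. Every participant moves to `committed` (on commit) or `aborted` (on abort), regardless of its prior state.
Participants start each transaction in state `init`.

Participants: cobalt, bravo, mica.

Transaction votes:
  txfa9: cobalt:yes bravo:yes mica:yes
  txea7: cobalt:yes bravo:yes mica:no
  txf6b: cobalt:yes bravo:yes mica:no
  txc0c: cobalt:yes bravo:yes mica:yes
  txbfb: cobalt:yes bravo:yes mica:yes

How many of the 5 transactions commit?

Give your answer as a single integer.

txfa9: all yes -> commit (commits=1)
txea7: no from mica -> abort (commits=1)
txf6b: no from mica -> abort (commits=1)
txc0c: all yes -> commit (commits=2)
txbfb: all yes -> commit (commits=3)

Answer: 3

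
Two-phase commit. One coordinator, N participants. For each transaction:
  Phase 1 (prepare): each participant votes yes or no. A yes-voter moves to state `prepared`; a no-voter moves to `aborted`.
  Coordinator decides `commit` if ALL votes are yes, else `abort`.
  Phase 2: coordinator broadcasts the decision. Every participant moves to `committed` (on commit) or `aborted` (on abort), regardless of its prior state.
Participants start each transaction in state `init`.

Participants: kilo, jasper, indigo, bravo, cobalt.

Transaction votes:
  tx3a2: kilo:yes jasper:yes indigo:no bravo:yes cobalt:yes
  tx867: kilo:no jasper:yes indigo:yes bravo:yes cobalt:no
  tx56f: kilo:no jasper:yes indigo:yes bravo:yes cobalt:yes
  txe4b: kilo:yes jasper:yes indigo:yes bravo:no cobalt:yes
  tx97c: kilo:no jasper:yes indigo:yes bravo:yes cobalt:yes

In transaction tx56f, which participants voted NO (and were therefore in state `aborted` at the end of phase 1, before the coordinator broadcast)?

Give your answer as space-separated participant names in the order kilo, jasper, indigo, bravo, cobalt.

Answer: kilo

Derivation:
Txn tx56f phase 1: kilo no -> aborted; jasper yes -> prepared; indigo yes -> prepared; bravo yes -> prepared; cobalt yes -> prepared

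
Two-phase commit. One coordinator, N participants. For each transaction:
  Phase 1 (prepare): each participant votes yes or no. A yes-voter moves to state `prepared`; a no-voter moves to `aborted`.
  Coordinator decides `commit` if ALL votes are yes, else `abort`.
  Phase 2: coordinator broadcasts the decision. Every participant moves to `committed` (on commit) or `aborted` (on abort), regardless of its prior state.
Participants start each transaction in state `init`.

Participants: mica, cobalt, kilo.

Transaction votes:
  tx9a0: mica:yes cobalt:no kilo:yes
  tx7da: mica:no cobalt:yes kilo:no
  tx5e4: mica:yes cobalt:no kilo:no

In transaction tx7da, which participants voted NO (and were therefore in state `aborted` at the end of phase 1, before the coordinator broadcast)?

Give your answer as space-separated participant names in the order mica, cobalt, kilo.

Txn tx7da phase 1: mica no -> aborted; cobalt yes -> prepared; kilo no -> aborted

Answer: mica kilo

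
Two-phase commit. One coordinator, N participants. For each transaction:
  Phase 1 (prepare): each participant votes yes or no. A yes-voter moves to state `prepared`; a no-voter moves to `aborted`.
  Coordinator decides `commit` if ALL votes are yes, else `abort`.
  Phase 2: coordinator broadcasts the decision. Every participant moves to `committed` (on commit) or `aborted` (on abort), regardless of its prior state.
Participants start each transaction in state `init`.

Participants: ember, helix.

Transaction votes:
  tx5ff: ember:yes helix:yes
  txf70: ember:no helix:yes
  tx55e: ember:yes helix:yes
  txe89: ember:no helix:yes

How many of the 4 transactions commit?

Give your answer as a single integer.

Answer: 2

Derivation:
tx5ff: all yes -> commit (commits=1)
txf70: no from ember -> abort (commits=1)
tx55e: all yes -> commit (commits=2)
txe89: no from ember -> abort (commits=2)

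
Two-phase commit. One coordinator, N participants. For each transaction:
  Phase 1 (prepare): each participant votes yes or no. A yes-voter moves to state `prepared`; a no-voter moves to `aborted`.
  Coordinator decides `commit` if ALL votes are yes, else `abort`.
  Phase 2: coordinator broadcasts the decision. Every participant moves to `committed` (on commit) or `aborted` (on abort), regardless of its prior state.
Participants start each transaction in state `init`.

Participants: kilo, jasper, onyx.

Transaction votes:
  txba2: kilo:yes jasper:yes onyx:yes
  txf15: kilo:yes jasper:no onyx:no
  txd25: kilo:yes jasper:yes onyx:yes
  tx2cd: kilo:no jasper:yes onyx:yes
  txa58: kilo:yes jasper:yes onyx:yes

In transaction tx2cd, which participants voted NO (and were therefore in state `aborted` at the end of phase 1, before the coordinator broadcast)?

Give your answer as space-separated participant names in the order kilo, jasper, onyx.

Answer: kilo

Derivation:
Txn tx2cd phase 1: kilo no -> aborted; jasper yes -> prepared; onyx yes -> prepared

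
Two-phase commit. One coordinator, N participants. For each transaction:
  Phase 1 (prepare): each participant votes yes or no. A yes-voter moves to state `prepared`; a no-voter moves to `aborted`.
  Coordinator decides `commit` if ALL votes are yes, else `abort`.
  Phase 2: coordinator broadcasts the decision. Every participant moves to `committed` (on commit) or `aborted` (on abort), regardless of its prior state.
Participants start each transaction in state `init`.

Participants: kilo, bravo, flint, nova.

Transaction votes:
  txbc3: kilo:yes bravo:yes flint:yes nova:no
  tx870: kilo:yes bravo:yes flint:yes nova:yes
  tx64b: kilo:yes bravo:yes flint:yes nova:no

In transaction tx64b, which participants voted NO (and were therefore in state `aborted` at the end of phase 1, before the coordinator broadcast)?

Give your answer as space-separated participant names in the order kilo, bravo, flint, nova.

Answer: nova

Derivation:
Txn tx64b phase 1: kilo yes -> prepared; bravo yes -> prepared; flint yes -> prepared; nova no -> aborted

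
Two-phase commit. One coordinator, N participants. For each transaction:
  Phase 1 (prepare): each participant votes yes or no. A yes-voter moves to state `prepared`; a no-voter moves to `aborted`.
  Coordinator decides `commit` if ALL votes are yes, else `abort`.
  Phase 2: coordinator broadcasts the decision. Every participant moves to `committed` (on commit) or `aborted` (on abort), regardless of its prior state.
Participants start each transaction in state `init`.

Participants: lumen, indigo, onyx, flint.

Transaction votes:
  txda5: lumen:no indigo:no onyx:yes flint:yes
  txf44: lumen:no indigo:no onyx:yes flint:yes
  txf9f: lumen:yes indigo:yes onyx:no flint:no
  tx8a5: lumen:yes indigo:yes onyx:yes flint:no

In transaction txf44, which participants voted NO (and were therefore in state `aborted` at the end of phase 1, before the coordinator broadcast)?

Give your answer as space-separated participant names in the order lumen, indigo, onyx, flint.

Txn txf44 phase 1: lumen no -> aborted; indigo no -> aborted; onyx yes -> prepared; flint yes -> prepared

Answer: lumen indigo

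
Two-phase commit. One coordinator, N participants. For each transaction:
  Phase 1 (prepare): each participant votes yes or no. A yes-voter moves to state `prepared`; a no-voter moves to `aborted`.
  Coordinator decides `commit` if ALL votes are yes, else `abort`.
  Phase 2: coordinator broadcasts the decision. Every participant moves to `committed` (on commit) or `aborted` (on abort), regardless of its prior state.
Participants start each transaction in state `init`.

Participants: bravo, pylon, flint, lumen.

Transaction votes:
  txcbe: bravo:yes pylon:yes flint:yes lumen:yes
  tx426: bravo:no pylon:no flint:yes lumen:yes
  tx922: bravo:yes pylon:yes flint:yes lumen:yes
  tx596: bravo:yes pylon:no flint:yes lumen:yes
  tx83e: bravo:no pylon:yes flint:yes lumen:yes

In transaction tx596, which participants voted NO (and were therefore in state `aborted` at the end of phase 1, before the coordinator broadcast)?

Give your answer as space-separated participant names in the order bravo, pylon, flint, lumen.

Txn tx596 phase 1: bravo yes -> prepared; pylon no -> aborted; flint yes -> prepared; lumen yes -> prepared

Answer: pylon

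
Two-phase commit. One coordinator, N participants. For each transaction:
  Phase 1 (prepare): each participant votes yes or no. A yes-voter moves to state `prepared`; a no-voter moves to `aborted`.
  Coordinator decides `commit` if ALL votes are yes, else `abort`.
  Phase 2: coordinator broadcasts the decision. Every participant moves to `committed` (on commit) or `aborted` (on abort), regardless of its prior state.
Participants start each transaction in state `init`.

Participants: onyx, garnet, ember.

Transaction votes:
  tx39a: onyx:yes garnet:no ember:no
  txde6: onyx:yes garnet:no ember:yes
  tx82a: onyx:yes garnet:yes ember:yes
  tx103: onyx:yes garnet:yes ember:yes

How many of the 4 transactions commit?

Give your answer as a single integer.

tx39a: no from garnet, ember -> abort (commits=0)
txde6: no from garnet -> abort (commits=0)
tx82a: all yes -> commit (commits=1)
tx103: all yes -> commit (commits=2)

Answer: 2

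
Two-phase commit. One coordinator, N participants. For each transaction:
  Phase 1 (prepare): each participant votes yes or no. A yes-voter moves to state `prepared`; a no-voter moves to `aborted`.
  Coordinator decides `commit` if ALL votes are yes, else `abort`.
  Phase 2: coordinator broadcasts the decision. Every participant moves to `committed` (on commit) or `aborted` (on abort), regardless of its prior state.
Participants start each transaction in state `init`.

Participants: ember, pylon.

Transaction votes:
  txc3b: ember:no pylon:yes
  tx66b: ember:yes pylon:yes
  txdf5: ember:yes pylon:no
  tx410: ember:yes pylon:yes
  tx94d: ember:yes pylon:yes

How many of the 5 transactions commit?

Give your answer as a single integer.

txc3b: no from ember -> abort (commits=0)
tx66b: all yes -> commit (commits=1)
txdf5: no from pylon -> abort (commits=1)
tx410: all yes -> commit (commits=2)
tx94d: all yes -> commit (commits=3)

Answer: 3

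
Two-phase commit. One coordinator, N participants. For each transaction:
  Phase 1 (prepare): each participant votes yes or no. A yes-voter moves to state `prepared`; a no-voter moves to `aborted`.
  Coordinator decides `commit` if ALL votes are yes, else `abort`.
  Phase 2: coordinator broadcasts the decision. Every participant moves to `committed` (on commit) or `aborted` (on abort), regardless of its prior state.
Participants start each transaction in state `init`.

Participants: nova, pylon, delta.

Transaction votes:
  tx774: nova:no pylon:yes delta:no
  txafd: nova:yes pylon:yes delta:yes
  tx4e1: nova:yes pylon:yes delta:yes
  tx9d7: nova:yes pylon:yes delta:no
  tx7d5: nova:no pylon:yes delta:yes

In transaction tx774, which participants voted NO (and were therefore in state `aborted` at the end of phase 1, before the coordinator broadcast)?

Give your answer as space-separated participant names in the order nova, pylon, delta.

Answer: nova delta

Derivation:
Txn tx774 phase 1: nova no -> aborted; pylon yes -> prepared; delta no -> aborted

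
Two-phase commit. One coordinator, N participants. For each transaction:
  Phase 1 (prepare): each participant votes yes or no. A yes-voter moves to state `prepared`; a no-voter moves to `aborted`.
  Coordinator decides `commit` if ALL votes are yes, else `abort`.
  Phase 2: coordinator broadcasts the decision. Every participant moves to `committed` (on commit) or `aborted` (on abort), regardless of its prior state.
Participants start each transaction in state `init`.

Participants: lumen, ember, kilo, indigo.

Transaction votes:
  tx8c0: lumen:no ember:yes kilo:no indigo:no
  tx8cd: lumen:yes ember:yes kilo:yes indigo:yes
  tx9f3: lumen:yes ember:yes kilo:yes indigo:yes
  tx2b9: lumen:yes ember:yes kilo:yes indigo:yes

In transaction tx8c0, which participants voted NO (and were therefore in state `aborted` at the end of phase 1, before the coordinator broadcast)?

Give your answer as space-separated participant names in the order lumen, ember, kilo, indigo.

Txn tx8c0 phase 1: lumen no -> aborted; ember yes -> prepared; kilo no -> aborted; indigo no -> aborted

Answer: lumen kilo indigo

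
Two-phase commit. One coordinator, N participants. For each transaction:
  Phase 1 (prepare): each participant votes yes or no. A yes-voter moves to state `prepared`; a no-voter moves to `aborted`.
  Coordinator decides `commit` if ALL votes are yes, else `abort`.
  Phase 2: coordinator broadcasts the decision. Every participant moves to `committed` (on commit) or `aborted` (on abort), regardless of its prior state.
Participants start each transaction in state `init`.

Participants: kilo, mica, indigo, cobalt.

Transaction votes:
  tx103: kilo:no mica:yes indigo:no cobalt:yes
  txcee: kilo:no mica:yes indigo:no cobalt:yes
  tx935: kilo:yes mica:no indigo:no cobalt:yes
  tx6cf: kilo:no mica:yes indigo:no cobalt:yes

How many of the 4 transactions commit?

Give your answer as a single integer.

tx103: no from kilo, indigo -> abort (commits=0)
txcee: no from kilo, indigo -> abort (commits=0)
tx935: no from mica, indigo -> abort (commits=0)
tx6cf: no from kilo, indigo -> abort (commits=0)

Answer: 0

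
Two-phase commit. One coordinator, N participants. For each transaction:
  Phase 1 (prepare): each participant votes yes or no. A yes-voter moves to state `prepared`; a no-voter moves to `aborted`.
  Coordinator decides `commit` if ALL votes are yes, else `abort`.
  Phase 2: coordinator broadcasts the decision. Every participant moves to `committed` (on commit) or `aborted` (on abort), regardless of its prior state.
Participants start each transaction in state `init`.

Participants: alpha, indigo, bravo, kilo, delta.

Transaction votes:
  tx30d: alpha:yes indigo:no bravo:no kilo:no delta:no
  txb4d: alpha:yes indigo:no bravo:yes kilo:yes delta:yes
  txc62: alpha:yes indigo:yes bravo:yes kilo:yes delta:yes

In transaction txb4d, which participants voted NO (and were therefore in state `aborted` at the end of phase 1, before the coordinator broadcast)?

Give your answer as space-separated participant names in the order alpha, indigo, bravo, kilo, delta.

Answer: indigo

Derivation:
Txn txb4d phase 1: alpha yes -> prepared; indigo no -> aborted; bravo yes -> prepared; kilo yes -> prepared; delta yes -> prepared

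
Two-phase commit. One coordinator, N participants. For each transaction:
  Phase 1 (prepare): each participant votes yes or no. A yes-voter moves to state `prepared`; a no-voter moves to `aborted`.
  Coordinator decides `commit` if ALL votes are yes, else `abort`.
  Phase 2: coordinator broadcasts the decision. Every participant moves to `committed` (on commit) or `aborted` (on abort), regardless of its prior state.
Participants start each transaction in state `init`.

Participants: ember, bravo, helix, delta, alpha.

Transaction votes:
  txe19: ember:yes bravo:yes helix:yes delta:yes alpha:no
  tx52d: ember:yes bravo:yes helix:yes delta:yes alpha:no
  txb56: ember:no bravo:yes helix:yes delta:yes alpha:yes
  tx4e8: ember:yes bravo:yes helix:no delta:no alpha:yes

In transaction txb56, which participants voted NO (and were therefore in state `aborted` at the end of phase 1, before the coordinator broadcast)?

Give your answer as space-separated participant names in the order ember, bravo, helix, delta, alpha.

Answer: ember

Derivation:
Txn txb56 phase 1: ember no -> aborted; bravo yes -> prepared; helix yes -> prepared; delta yes -> prepared; alpha yes -> prepared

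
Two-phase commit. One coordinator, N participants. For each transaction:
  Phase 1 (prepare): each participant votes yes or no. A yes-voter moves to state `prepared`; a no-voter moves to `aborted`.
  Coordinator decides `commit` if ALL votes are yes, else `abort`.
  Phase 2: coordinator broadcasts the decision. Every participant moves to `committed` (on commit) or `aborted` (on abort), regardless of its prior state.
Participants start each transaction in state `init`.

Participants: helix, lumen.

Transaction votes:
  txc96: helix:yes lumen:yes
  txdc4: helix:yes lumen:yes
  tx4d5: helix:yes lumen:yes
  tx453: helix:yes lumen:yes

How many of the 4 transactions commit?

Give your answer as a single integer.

txc96: all yes -> commit (commits=1)
txdc4: all yes -> commit (commits=2)
tx4d5: all yes -> commit (commits=3)
tx453: all yes -> commit (commits=4)

Answer: 4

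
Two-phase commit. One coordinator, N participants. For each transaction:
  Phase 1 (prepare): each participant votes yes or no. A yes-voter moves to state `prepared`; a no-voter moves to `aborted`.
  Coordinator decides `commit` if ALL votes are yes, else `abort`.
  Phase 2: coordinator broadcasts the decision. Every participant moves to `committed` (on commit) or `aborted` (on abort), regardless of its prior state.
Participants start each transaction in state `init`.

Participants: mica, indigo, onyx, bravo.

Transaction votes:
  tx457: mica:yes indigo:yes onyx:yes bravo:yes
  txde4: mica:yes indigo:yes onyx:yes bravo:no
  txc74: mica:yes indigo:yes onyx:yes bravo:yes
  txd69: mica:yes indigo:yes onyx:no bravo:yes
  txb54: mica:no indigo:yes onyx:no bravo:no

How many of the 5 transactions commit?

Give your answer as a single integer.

tx457: all yes -> commit (commits=1)
txde4: no from bravo -> abort (commits=1)
txc74: all yes -> commit (commits=2)
txd69: no from onyx -> abort (commits=2)
txb54: no from mica, onyx, bravo -> abort (commits=2)

Answer: 2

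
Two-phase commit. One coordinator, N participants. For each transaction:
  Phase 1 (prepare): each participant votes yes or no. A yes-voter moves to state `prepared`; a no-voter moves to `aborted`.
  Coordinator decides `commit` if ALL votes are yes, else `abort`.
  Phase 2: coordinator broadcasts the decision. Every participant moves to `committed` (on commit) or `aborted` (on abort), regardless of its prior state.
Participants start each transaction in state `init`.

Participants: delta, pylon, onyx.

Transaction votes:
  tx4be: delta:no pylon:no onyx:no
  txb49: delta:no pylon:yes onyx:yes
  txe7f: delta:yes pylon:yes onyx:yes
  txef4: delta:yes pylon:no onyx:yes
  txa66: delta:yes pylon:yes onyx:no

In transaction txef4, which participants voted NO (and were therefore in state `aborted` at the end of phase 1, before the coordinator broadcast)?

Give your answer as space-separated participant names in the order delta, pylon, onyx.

Answer: pylon

Derivation:
Txn txef4 phase 1: delta yes -> prepared; pylon no -> aborted; onyx yes -> prepared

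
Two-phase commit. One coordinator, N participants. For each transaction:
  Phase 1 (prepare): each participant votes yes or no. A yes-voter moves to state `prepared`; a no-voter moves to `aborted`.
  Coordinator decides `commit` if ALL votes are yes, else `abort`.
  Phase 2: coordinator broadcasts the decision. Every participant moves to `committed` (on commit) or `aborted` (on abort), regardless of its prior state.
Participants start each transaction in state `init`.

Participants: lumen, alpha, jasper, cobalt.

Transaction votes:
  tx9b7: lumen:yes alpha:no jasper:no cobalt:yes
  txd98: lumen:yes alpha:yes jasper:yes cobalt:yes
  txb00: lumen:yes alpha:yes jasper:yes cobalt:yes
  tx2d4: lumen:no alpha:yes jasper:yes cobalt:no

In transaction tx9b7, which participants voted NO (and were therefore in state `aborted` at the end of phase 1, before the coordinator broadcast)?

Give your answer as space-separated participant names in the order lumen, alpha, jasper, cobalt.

Txn tx9b7 phase 1: lumen yes -> prepared; alpha no -> aborted; jasper no -> aborted; cobalt yes -> prepared

Answer: alpha jasper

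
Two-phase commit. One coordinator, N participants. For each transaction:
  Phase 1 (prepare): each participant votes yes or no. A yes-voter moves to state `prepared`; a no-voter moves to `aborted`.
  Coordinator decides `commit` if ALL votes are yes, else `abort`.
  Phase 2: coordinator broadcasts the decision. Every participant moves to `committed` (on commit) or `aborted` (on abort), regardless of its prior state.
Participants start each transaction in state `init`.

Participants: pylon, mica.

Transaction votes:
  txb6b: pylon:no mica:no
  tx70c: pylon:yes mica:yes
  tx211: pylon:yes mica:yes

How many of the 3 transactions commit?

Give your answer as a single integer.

Answer: 2

Derivation:
txb6b: no from pylon, mica -> abort (commits=0)
tx70c: all yes -> commit (commits=1)
tx211: all yes -> commit (commits=2)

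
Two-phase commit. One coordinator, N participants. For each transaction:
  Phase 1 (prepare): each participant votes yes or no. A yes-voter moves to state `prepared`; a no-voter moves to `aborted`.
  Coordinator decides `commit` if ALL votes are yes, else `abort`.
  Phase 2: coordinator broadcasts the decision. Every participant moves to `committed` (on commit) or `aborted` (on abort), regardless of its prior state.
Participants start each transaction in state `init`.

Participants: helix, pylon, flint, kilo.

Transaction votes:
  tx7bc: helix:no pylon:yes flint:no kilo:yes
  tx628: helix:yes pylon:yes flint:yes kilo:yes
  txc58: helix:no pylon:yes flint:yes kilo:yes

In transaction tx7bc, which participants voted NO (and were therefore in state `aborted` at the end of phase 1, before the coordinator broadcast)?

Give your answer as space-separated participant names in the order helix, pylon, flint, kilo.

Answer: helix flint

Derivation:
Txn tx7bc phase 1: helix no -> aborted; pylon yes -> prepared; flint no -> aborted; kilo yes -> prepared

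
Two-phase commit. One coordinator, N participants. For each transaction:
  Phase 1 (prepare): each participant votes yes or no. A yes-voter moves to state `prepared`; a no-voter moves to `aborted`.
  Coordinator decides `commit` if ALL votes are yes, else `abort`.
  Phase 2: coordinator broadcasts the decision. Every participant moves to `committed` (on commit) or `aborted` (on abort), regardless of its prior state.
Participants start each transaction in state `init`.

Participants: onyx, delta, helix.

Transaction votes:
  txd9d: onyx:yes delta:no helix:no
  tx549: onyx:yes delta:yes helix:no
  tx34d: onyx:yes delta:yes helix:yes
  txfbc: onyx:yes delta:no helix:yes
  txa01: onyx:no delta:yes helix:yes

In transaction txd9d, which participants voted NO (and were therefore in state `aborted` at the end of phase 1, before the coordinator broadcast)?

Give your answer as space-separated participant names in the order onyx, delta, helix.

Txn txd9d phase 1: onyx yes -> prepared; delta no -> aborted; helix no -> aborted

Answer: delta helix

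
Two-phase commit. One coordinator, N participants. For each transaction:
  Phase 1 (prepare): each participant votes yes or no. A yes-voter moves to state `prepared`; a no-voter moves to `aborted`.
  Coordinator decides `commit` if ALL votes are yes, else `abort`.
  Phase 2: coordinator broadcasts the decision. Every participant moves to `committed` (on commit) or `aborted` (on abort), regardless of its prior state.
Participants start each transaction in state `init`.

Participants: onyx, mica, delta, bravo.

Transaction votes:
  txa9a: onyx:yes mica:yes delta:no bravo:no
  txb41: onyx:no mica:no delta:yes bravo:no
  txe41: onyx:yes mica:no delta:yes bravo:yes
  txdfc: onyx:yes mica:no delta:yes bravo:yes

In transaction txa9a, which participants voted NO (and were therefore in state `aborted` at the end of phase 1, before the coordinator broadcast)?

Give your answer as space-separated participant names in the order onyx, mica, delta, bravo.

Txn txa9a phase 1: onyx yes -> prepared; mica yes -> prepared; delta no -> aborted; bravo no -> aborted

Answer: delta bravo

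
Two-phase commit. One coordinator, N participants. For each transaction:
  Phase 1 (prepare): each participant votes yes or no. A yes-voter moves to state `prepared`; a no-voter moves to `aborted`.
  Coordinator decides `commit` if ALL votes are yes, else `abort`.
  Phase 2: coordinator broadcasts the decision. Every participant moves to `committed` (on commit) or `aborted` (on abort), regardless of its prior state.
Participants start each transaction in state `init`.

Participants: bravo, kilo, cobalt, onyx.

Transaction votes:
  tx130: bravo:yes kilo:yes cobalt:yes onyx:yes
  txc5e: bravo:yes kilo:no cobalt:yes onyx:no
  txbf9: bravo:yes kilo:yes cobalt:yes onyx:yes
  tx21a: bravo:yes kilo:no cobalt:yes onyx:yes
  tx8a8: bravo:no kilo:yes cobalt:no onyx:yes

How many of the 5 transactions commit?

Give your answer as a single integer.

tx130: all yes -> commit (commits=1)
txc5e: no from kilo, onyx -> abort (commits=1)
txbf9: all yes -> commit (commits=2)
tx21a: no from kilo -> abort (commits=2)
tx8a8: no from bravo, cobalt -> abort (commits=2)

Answer: 2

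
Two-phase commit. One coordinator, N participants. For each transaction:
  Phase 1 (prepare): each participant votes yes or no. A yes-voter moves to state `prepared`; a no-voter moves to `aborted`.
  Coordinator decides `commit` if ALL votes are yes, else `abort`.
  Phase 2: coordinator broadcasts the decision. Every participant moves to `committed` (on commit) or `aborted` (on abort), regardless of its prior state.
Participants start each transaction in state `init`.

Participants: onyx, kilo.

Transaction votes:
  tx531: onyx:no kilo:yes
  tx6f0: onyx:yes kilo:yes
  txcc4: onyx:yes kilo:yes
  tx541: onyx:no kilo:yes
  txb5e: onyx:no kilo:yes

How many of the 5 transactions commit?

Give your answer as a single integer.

tx531: no from onyx -> abort (commits=0)
tx6f0: all yes -> commit (commits=1)
txcc4: all yes -> commit (commits=2)
tx541: no from onyx -> abort (commits=2)
txb5e: no from onyx -> abort (commits=2)

Answer: 2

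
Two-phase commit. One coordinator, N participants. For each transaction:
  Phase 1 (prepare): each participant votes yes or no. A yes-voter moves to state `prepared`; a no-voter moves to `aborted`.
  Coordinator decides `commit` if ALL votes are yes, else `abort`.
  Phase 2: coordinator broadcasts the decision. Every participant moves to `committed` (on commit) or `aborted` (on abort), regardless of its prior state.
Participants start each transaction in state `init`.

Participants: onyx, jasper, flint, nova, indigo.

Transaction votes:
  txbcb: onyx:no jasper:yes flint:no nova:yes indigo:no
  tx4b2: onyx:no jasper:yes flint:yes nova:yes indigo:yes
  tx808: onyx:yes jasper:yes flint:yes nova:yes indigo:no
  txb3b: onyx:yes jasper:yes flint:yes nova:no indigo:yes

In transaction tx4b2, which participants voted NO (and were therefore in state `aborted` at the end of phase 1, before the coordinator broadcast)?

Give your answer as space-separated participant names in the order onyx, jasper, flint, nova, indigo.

Txn tx4b2 phase 1: onyx no -> aborted; jasper yes -> prepared; flint yes -> prepared; nova yes -> prepared; indigo yes -> prepared

Answer: onyx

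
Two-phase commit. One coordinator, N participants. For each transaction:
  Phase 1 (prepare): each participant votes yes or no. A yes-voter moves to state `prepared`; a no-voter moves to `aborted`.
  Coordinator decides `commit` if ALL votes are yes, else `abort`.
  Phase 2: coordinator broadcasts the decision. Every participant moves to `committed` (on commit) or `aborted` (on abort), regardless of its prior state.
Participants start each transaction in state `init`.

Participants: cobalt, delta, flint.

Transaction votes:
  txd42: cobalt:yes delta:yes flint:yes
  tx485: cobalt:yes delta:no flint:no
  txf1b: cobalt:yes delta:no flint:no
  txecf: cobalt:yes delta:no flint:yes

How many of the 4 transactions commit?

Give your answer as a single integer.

txd42: all yes -> commit (commits=1)
tx485: no from delta, flint -> abort (commits=1)
txf1b: no from delta, flint -> abort (commits=1)
txecf: no from delta -> abort (commits=1)

Answer: 1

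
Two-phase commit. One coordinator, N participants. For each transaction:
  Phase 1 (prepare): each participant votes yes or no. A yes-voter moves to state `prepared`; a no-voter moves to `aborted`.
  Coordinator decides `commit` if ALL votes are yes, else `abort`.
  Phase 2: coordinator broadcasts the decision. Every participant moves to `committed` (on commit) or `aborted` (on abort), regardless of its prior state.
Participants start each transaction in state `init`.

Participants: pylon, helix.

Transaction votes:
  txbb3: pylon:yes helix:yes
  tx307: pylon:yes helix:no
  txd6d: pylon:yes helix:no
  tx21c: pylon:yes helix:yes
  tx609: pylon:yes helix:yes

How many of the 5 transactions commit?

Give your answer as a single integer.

txbb3: all yes -> commit (commits=1)
tx307: no from helix -> abort (commits=1)
txd6d: no from helix -> abort (commits=1)
tx21c: all yes -> commit (commits=2)
tx609: all yes -> commit (commits=3)

Answer: 3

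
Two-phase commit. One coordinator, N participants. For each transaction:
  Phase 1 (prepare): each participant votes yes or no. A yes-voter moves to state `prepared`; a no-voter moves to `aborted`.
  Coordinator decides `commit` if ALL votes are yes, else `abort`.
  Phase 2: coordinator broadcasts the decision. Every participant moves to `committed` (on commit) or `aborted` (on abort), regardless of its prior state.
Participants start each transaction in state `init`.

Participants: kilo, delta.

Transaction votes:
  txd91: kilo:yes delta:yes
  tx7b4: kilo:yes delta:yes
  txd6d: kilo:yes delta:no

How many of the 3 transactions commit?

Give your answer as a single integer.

txd91: all yes -> commit (commits=1)
tx7b4: all yes -> commit (commits=2)
txd6d: no from delta -> abort (commits=2)

Answer: 2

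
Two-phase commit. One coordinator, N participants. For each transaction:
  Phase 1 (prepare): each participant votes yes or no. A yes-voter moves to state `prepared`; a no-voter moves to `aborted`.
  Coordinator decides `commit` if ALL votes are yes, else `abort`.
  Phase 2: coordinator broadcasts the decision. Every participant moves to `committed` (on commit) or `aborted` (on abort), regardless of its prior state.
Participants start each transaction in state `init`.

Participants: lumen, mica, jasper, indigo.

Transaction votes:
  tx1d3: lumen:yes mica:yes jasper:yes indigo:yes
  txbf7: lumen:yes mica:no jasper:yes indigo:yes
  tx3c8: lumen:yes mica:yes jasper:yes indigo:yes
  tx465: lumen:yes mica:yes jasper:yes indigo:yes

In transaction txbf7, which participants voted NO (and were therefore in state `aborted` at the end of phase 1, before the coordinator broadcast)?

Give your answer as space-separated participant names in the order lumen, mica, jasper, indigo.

Answer: mica

Derivation:
Txn txbf7 phase 1: lumen yes -> prepared; mica no -> aborted; jasper yes -> prepared; indigo yes -> prepared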